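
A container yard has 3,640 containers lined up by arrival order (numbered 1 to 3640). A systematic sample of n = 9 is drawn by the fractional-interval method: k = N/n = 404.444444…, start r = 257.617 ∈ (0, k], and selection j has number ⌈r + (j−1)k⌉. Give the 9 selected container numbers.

j=1: r + 0k = 257.617 → ⌈·⌉ = 258
j=2: r + 1k = 662.061444… → ⌈·⌉ = 663
j=3: r + 2k = 1066.505888… → ⌈·⌉ = 1067
j=4: r + 3k = 1470.950333… → ⌈·⌉ = 1471
j=5: r + 4k = 1875.394777… → ⌈·⌉ = 1876
j=6: r + 5k = 2279.839222… → ⌈·⌉ = 2280
j=7: r + 6k = 2684.283666… → ⌈·⌉ = 2685
j=8: r + 7k = 3088.728111… → ⌈·⌉ = 3089
j=9: r + 8k = 3493.172555… → ⌈·⌉ = 3494

258, 663, 1067, 1471, 1876, 2280, 2685, 3089, 3494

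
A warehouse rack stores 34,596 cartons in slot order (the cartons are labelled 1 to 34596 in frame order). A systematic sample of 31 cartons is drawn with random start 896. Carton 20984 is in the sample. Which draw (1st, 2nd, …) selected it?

19

k = 34596/31 = 1116
position = (20984 − 896)/1116 + 1 = 20088/1116 + 1 = 18 + 1 = 19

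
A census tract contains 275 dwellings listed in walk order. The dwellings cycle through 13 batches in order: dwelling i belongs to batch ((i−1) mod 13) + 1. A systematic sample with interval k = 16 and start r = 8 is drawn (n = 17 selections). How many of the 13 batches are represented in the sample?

Consecutive selections differ by k = 16, so their batch numbers differ by 16 mod 13 = 3.
gcd(16, 13) = 1, so the sample visits 13/1 = 13 distinct residues mod 13.
Start 8 is batch 8; the batches hit are 1, 2, 3, 4, 5, 6, 7, 8, 9, 10, 11, 12, 13.

13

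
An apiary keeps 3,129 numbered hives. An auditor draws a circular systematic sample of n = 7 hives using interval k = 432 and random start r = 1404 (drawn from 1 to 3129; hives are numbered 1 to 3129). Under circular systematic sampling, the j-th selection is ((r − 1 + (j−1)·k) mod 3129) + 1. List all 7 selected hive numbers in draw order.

1404, 1836, 2268, 2700, 3, 435, 867

Selection 1: 1404
Selection 2: 1404 + 432 = 1836
Selection 3: 1836 + 432 = 2268
Selection 4: 2268 + 432 = 2700
Selection 5: 2700 + 432 = 3132 → 3132 − 3129 = 3
Selection 6: 3 + 432 = 435
Selection 7: 435 + 432 = 867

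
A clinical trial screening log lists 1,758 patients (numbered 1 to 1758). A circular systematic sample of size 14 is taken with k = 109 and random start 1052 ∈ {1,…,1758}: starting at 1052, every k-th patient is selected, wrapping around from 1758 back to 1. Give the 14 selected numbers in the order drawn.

Selection 1: 1052
Selection 2: 1052 + 109 = 1161
Selection 3: 1161 + 109 = 1270
Selection 4: 1270 + 109 = 1379
Selection 5: 1379 + 109 = 1488
Selection 6: 1488 + 109 = 1597
Selection 7: 1597 + 109 = 1706
Selection 8: 1706 + 109 = 1815 → 1815 − 1758 = 57
Selection 9: 57 + 109 = 166
Selection 10: 166 + 109 = 275
Selection 11: 275 + 109 = 384
Selection 12: 384 + 109 = 493
Selection 13: 493 + 109 = 602
Selection 14: 602 + 109 = 711

1052, 1161, 1270, 1379, 1488, 1597, 1706, 57, 166, 275, 384, 493, 602, 711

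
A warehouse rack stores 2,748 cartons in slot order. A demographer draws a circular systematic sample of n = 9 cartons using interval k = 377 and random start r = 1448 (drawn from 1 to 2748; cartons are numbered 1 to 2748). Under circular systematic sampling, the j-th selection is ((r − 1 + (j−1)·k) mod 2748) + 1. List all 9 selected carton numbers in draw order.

Selection 1: 1448
Selection 2: 1448 + 377 = 1825
Selection 3: 1825 + 377 = 2202
Selection 4: 2202 + 377 = 2579
Selection 5: 2579 + 377 = 2956 → 2956 − 2748 = 208
Selection 6: 208 + 377 = 585
Selection 7: 585 + 377 = 962
Selection 8: 962 + 377 = 1339
Selection 9: 1339 + 377 = 1716

1448, 1825, 2202, 2579, 208, 585, 962, 1339, 1716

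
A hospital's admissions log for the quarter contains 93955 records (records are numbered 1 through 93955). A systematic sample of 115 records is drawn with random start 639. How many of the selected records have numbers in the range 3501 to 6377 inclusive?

k = 93955/115 = 817
First selection ≥ 3501: 639 + ⌈(3501−639)/817⌉·817 = 639 + 4×817 = 3907
Last selection ≤ 6377: 639 + ⌊(6377−639)/817⌋·817 = 639 + 7×817 = 6358
Count = 7 − 4 + 1 = 4

4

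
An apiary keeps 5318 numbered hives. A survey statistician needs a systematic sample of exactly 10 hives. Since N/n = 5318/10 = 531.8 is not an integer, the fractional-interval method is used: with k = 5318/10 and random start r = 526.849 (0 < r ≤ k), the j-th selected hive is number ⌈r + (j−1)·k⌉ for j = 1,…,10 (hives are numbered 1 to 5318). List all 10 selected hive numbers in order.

527, 1059, 1591, 2123, 2655, 3186, 3718, 4250, 4782, 5314

j=1: r + 0k = 526.849 → ⌈·⌉ = 527
j=2: r + 1k = 1058.649 → ⌈·⌉ = 1059
j=3: r + 2k = 1590.449 → ⌈·⌉ = 1591
j=4: r + 3k = 2122.249 → ⌈·⌉ = 2123
j=5: r + 4k = 2654.049 → ⌈·⌉ = 2655
j=6: r + 5k = 3185.849 → ⌈·⌉ = 3186
j=7: r + 6k = 3717.649 → ⌈·⌉ = 3718
j=8: r + 7k = 4249.449 → ⌈·⌉ = 4250
j=9: r + 8k = 4781.249 → ⌈·⌉ = 4782
j=10: r + 9k = 5313.049 → ⌈·⌉ = 5314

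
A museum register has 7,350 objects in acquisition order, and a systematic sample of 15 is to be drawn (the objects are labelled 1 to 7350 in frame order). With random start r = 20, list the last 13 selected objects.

k = N/n = 7350/15 = 490
3rd selection = 20 + 2×490 = 1000
4th: 1000 + 490 = 1490
5th: 1490 + 490 = 1980
6th: 1980 + 490 = 2470
7th: 2470 + 490 = 2960
8th: 2960 + 490 = 3450
9th: 3450 + 490 = 3940
10th: 3940 + 490 = 4430
11th: 4430 + 490 = 4920
12th: 4920 + 490 = 5410
13th: 5410 + 490 = 5900
14th: 5900 + 490 = 6390
15th: 6390 + 490 = 6880

1000, 1490, 1980, 2470, 2960, 3450, 3940, 4430, 4920, 5410, 5900, 6390, 6880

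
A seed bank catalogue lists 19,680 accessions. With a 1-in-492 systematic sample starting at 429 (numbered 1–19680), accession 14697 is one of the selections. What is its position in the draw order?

k = 492
position = (14697 − 429)/492 + 1 = 14268/492 + 1 = 29 + 1 = 30

30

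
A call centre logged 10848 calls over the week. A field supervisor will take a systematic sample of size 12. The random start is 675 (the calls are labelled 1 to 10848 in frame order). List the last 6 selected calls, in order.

6099, 7003, 7907, 8811, 9715, 10619

k = N/n = 10848/12 = 904
7th selection = 675 + 6×904 = 6099
8th: 6099 + 904 = 7003
9th: 7003 + 904 = 7907
10th: 7907 + 904 = 8811
11th: 8811 + 904 = 9715
12th: 9715 + 904 = 10619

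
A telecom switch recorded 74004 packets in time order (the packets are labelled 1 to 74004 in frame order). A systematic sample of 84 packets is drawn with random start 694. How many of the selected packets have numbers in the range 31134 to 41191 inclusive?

11

k = 74004/84 = 881
First selection ≥ 31134: 694 + ⌈(31134−694)/881⌉·881 = 694 + 35×881 = 31529
Last selection ≤ 41191: 694 + ⌊(41191−694)/881⌋·881 = 694 + 45×881 = 40339
Count = 45 − 35 + 1 = 11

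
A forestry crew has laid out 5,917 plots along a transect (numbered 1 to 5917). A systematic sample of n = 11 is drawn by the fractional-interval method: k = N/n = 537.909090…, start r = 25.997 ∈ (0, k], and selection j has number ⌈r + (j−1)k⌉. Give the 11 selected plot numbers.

26, 564, 1102, 1640, 2178, 2716, 3254, 3792, 4330, 4868, 5406

j=1: r + 0k = 25.997 → ⌈·⌉ = 26
j=2: r + 1k = 563.906090… → ⌈·⌉ = 564
j=3: r + 2k = 1101.815181… → ⌈·⌉ = 1102
j=4: r + 3k = 1639.724272… → ⌈·⌉ = 1640
j=5: r + 4k = 2177.633363… → ⌈·⌉ = 2178
j=6: r + 5k = 2715.542454… → ⌈·⌉ = 2716
j=7: r + 6k = 3253.451545… → ⌈·⌉ = 3254
j=8: r + 7k = 3791.360636… → ⌈·⌉ = 3792
j=9: r + 8k = 4329.269727… → ⌈·⌉ = 4330
j=10: r + 9k = 4867.178818… → ⌈·⌉ = 4868
j=11: r + 10k = 5405.087909… → ⌈·⌉ = 5406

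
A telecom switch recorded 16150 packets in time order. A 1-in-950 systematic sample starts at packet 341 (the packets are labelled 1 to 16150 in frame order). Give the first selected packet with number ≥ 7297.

7941

k = 950
Steps past start: ⌈(7297 − 341)/950⌉ = ⌈6956/950⌉ = 8
Selected packet: 341 + 8×950 = 7941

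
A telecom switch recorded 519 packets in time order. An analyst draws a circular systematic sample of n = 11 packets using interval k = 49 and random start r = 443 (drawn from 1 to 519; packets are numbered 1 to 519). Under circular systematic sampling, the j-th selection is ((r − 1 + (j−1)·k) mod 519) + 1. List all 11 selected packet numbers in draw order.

Selection 1: 443
Selection 2: 443 + 49 = 492
Selection 3: 492 + 49 = 541 → 541 − 519 = 22
Selection 4: 22 + 49 = 71
Selection 5: 71 + 49 = 120
Selection 6: 120 + 49 = 169
Selection 7: 169 + 49 = 218
Selection 8: 218 + 49 = 267
Selection 9: 267 + 49 = 316
Selection 10: 316 + 49 = 365
Selection 11: 365 + 49 = 414

443, 492, 22, 71, 120, 169, 218, 267, 316, 365, 414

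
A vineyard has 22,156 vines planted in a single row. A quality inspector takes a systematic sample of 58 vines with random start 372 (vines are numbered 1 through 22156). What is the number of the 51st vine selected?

19472

k = 22156/58 = 382
51st selection = r + (51−1)·k = 372 + 50×382 = 372 + 19100 = 19472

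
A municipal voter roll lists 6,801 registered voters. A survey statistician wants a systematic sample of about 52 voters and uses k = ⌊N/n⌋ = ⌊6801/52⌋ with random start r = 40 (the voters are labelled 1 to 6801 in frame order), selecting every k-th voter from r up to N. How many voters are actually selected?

k = ⌊6801/52⌋ = 130
Achieved size = ⌊(6801 − 40)/130⌋ + 1 = ⌊6761/130⌋ + 1 = 52 + 1 = 53
(last selection: 40 + 52×130 = 6800 ≤ 6801; next would be 6930 > 6801)

53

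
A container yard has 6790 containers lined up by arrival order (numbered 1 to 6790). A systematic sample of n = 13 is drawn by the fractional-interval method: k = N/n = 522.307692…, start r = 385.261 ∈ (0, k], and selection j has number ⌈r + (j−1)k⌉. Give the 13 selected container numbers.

386, 908, 1430, 1953, 2475, 2997, 3520, 4042, 4564, 5087, 5609, 6131, 6653

j=1: r + 0k = 385.261 → ⌈·⌉ = 386
j=2: r + 1k = 907.568692… → ⌈·⌉ = 908
j=3: r + 2k = 1429.876384… → ⌈·⌉ = 1430
j=4: r + 3k = 1952.184076… → ⌈·⌉ = 1953
j=5: r + 4k = 2474.491769… → ⌈·⌉ = 2475
j=6: r + 5k = 2996.799461… → ⌈·⌉ = 2997
j=7: r + 6k = 3519.107153… → ⌈·⌉ = 3520
j=8: r + 7k = 4041.414846… → ⌈·⌉ = 4042
j=9: r + 8k = 4563.722538… → ⌈·⌉ = 4564
j=10: r + 9k = 5086.030230… → ⌈·⌉ = 5087
j=11: r + 10k = 5608.337923… → ⌈·⌉ = 5609
j=12: r + 11k = 6130.645615… → ⌈·⌉ = 6131
j=13: r + 12k = 6652.953307… → ⌈·⌉ = 6653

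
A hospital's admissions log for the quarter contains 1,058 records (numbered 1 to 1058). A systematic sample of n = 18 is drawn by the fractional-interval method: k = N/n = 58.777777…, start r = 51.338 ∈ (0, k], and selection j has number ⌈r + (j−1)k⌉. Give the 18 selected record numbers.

52, 111, 169, 228, 287, 346, 405, 463, 522, 581, 640, 698, 757, 816, 875, 934, 992, 1051

j=1: r + 0k = 51.338 → ⌈·⌉ = 52
j=2: r + 1k = 110.115777… → ⌈·⌉ = 111
j=3: r + 2k = 168.893555… → ⌈·⌉ = 169
j=4: r + 3k = 227.671333… → ⌈·⌉ = 228
j=5: r + 4k = 286.449111… → ⌈·⌉ = 287
j=6: r + 5k = 345.226888… → ⌈·⌉ = 346
j=7: r + 6k = 404.004666… → ⌈·⌉ = 405
j=8: r + 7k = 462.782444… → ⌈·⌉ = 463
j=9: r + 8k = 521.560222… → ⌈·⌉ = 522
j=10: r + 9k = 580.338 → ⌈·⌉ = 581
j=11: r + 10k = 639.115777… → ⌈·⌉ = 640
j=12: r + 11k = 697.893555… → ⌈·⌉ = 698
j=13: r + 12k = 756.671333… → ⌈·⌉ = 757
j=14: r + 13k = 815.449111… → ⌈·⌉ = 816
j=15: r + 14k = 874.226888… → ⌈·⌉ = 875
j=16: r + 15k = 933.004666… → ⌈·⌉ = 934
j=17: r + 16k = 991.782444… → ⌈·⌉ = 992
j=18: r + 17k = 1050.560222… → ⌈·⌉ = 1051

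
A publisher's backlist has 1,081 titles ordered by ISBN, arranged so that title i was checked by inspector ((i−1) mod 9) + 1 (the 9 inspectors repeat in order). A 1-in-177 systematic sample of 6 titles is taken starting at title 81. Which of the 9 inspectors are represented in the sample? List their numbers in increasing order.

Consecutive selections differ by k = 177, so their inspector numbers differ by 177 mod 9 = 6.
gcd(177, 9) = 3, so the sample visits 9/3 = 3 distinct residues mod 9.
Start 81 is inspector 9; the inspectors hit are 3, 6, 9.

3, 6, 9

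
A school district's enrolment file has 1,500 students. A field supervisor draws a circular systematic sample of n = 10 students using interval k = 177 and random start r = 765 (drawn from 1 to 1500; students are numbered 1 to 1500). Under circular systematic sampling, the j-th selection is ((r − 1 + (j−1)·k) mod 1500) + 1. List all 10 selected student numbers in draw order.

Selection 1: 765
Selection 2: 765 + 177 = 942
Selection 3: 942 + 177 = 1119
Selection 4: 1119 + 177 = 1296
Selection 5: 1296 + 177 = 1473
Selection 6: 1473 + 177 = 1650 → 1650 − 1500 = 150
Selection 7: 150 + 177 = 327
Selection 8: 327 + 177 = 504
Selection 9: 504 + 177 = 681
Selection 10: 681 + 177 = 858

765, 942, 1119, 1296, 1473, 150, 327, 504, 681, 858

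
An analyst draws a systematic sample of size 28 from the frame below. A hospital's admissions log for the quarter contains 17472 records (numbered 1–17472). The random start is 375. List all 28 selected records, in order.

k = N/n = 17472/28 = 624
record 1: 375
record 2: 375 + 624 = 999
record 3: 999 + 624 = 1623
record 4: 1623 + 624 = 2247
record 5: 2247 + 624 = 2871
record 6: 2871 + 624 = 3495
record 7: 3495 + 624 = 4119
record 8: 4119 + 624 = 4743
record 9: 4743 + 624 = 5367
record 10: 5367 + 624 = 5991
record 11: 5991 + 624 = 6615
record 12: 6615 + 624 = 7239
record 13: 7239 + 624 = 7863
record 14: 7863 + 624 = 8487
record 15: 8487 + 624 = 9111
record 16: 9111 + 624 = 9735
record 17: 9735 + 624 = 10359
record 18: 10359 + 624 = 10983
record 19: 10983 + 624 = 11607
record 20: 11607 + 624 = 12231
record 21: 12231 + 624 = 12855
record 22: 12855 + 624 = 13479
record 23: 13479 + 624 = 14103
record 24: 14103 + 624 = 14727
record 25: 14727 + 624 = 15351
record 26: 15351 + 624 = 15975
record 27: 15975 + 624 = 16599
record 28: 16599 + 624 = 17223

375, 999, 1623, 2247, 2871, 3495, 4119, 4743, 5367, 5991, 6615, 7239, 7863, 8487, 9111, 9735, 10359, 10983, 11607, 12231, 12855, 13479, 14103, 14727, 15351, 15975, 16599, 17223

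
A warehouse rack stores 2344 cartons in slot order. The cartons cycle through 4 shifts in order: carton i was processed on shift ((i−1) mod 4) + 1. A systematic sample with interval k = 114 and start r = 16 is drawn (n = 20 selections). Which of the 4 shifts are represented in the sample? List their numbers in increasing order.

2, 4

Consecutive selections differ by k = 114, so their shift numbers differ by 114 mod 4 = 2.
gcd(114, 4) = 2, so the sample visits 4/2 = 2 distinct residues mod 4.
Start 16 is shift 4; the shifts hit are 2, 4.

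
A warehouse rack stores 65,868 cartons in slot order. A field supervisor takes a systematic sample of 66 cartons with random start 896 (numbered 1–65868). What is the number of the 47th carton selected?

k = 65868/66 = 998
47th selection = r + (47−1)·k = 896 + 46×998 = 896 + 45908 = 46804

46804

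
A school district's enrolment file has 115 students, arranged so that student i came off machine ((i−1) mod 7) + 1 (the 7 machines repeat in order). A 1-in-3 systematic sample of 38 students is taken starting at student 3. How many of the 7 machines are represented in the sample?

7

Consecutive selections differ by k = 3, so their machine numbers differ by 3 mod 7 = 3.
gcd(3, 7) = 1, so the sample visits 7/1 = 7 distinct residues mod 7.
Start 3 is machine 3; the machines hit are 1, 2, 3, 4, 5, 6, 7.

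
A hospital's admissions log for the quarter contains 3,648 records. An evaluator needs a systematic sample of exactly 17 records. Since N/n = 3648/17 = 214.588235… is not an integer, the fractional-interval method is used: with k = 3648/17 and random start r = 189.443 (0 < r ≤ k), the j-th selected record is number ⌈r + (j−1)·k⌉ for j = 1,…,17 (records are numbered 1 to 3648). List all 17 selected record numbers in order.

j=1: r + 0k = 189.443 → ⌈·⌉ = 190
j=2: r + 1k = 404.031235… → ⌈·⌉ = 405
j=3: r + 2k = 618.619470… → ⌈·⌉ = 619
j=4: r + 3k = 833.207705… → ⌈·⌉ = 834
j=5: r + 4k = 1047.795941… → ⌈·⌉ = 1048
j=6: r + 5k = 1262.384176… → ⌈·⌉ = 1263
j=7: r + 6k = 1476.972411… → ⌈·⌉ = 1477
j=8: r + 7k = 1691.560647… → ⌈·⌉ = 1692
j=9: r + 8k = 1906.148882… → ⌈·⌉ = 1907
j=10: r + 9k = 2120.737117… → ⌈·⌉ = 2121
j=11: r + 10k = 2335.325352… → ⌈·⌉ = 2336
j=12: r + 11k = 2549.913588… → ⌈·⌉ = 2550
j=13: r + 12k = 2764.501823… → ⌈·⌉ = 2765
j=14: r + 13k = 2979.090058… → ⌈·⌉ = 2980
j=15: r + 14k = 3193.678294… → ⌈·⌉ = 3194
j=16: r + 15k = 3408.266529… → ⌈·⌉ = 3409
j=17: r + 16k = 3622.854764… → ⌈·⌉ = 3623

190, 405, 619, 834, 1048, 1263, 1477, 1692, 1907, 2121, 2336, 2550, 2765, 2980, 3194, 3409, 3623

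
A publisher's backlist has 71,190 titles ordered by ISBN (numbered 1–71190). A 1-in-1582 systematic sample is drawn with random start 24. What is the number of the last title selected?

k = 1582
45th selection = r + (45−1)·k = 24 + 44×1582 = 24 + 69608 = 69632

69632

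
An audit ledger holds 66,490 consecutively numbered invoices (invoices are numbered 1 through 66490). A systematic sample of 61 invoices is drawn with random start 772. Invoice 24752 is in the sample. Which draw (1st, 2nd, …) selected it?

23

k = 66490/61 = 1090
position = (24752 − 772)/1090 + 1 = 23980/1090 + 1 = 22 + 1 = 23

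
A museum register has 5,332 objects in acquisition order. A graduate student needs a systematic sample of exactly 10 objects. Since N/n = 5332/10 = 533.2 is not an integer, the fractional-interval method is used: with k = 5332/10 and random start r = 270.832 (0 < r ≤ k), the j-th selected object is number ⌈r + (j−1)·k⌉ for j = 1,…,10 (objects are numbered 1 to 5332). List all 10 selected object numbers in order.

271, 805, 1338, 1871, 2404, 2937, 3471, 4004, 4537, 5070

j=1: r + 0k = 270.832 → ⌈·⌉ = 271
j=2: r + 1k = 804.032 → ⌈·⌉ = 805
j=3: r + 2k = 1337.232 → ⌈·⌉ = 1338
j=4: r + 3k = 1870.432 → ⌈·⌉ = 1871
j=5: r + 4k = 2403.632 → ⌈·⌉ = 2404
j=6: r + 5k = 2936.832 → ⌈·⌉ = 2937
j=7: r + 6k = 3470.032 → ⌈·⌉ = 3471
j=8: r + 7k = 4003.232 → ⌈·⌉ = 4004
j=9: r + 8k = 4536.432 → ⌈·⌉ = 4537
j=10: r + 9k = 5069.632 → ⌈·⌉ = 5070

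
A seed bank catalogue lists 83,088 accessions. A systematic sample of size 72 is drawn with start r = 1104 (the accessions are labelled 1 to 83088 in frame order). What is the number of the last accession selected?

k = 83088/72 = 1154
72nd selection = r + (72−1)·k = 1104 + 71×1154 = 1104 + 81934 = 83038

83038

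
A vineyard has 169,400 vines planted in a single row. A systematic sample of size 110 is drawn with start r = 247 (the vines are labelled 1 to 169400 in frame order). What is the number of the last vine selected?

k = 169400/110 = 1540
110th selection = r + (110−1)·k = 247 + 109×1540 = 247 + 167860 = 168107

168107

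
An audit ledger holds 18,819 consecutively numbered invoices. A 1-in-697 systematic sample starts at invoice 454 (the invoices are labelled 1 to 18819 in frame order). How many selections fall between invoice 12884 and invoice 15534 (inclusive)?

4

k = 697
First selection ≥ 12884: 454 + ⌈(12884−454)/697⌉·697 = 454 + 18×697 = 13000
Last selection ≤ 15534: 454 + ⌊(15534−454)/697⌋·697 = 454 + 21×697 = 15091
Count = 21 − 18 + 1 = 4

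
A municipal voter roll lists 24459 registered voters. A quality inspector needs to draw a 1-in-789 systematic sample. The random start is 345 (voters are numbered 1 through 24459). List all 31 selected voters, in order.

345, 1134, 1923, 2712, 3501, 4290, 5079, 5868, 6657, 7446, 8235, 9024, 9813, 10602, 11391, 12180, 12969, 13758, 14547, 15336, 16125, 16914, 17703, 18492, 19281, 20070, 20859, 21648, 22437, 23226, 24015

voter 1: 345
voter 2: 345 + 789 = 1134
voter 3: 1134 + 789 = 1923
voter 4: 1923 + 789 = 2712
voter 5: 2712 + 789 = 3501
voter 6: 3501 + 789 = 4290
voter 7: 4290 + 789 = 5079
voter 8: 5079 + 789 = 5868
voter 9: 5868 + 789 = 6657
voter 10: 6657 + 789 = 7446
voter 11: 7446 + 789 = 8235
voter 12: 8235 + 789 = 9024
voter 13: 9024 + 789 = 9813
voter 14: 9813 + 789 = 10602
voter 15: 10602 + 789 = 11391
voter 16: 11391 + 789 = 12180
voter 17: 12180 + 789 = 12969
voter 18: 12969 + 789 = 13758
voter 19: 13758 + 789 = 14547
voter 20: 14547 + 789 = 15336
voter 21: 15336 + 789 = 16125
voter 22: 16125 + 789 = 16914
voter 23: 16914 + 789 = 17703
voter 24: 17703 + 789 = 18492
voter 25: 18492 + 789 = 19281
voter 26: 19281 + 789 = 20070
voter 27: 20070 + 789 = 20859
voter 28: 20859 + 789 = 21648
voter 29: 21648 + 789 = 22437
voter 30: 22437 + 789 = 23226
voter 31: 23226 + 789 = 24015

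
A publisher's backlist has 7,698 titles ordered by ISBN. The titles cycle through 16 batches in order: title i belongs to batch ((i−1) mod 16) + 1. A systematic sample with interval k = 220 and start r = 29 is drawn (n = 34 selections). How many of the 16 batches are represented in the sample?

4

Consecutive selections differ by k = 220, so their batch numbers differ by 220 mod 16 = 12.
gcd(220, 16) = 4, so the sample visits 16/4 = 4 distinct residues mod 16.
Start 29 is batch 13; the batches hit are 1, 5, 9, 13.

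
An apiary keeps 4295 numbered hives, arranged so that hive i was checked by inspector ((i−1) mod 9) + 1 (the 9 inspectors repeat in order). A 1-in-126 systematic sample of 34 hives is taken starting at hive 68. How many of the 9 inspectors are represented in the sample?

1

Consecutive selections differ by k = 126, so their inspector numbers differ by 126 mod 9 = 0.
gcd(126, 9) = 9, so the sample visits 9/9 = 1 distinct residues mod 9.
Start 68 is inspector 5; the inspectors hit are 5.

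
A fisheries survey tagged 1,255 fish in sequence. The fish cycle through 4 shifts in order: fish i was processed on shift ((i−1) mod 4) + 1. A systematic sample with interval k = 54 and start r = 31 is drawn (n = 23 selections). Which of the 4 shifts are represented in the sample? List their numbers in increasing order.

1, 3

Consecutive selections differ by k = 54, so their shift numbers differ by 54 mod 4 = 2.
gcd(54, 4) = 2, so the sample visits 4/2 = 2 distinct residues mod 4.
Start 31 is shift 3; the shifts hit are 1, 3.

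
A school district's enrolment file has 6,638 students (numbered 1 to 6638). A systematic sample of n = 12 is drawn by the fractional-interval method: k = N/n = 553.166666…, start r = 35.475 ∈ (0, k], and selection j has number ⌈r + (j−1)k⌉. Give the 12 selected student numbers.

36, 589, 1142, 1695, 2249, 2802, 3355, 3908, 4461, 5014, 5568, 6121

j=1: r + 0k = 35.475 → ⌈·⌉ = 36
j=2: r + 1k = 588.641666… → ⌈·⌉ = 589
j=3: r + 2k = 1141.808333… → ⌈·⌉ = 1142
j=4: r + 3k = 1694.975 → ⌈·⌉ = 1695
j=5: r + 4k = 2248.141666… → ⌈·⌉ = 2249
j=6: r + 5k = 2801.308333… → ⌈·⌉ = 2802
j=7: r + 6k = 3354.475 → ⌈·⌉ = 3355
j=8: r + 7k = 3907.641666… → ⌈·⌉ = 3908
j=9: r + 8k = 4460.808333… → ⌈·⌉ = 4461
j=10: r + 9k = 5013.975 → ⌈·⌉ = 5014
j=11: r + 10k = 5567.141666… → ⌈·⌉ = 5568
j=12: r + 11k = 6120.308333… → ⌈·⌉ = 6121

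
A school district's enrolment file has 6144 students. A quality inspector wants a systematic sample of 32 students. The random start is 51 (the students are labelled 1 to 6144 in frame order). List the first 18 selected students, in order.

k = N/n = 6144/32 = 192
student 1: 51
student 2: 51 + 192 = 243
student 3: 243 + 192 = 435
student 4: 435 + 192 = 627
student 5: 627 + 192 = 819
student 6: 819 + 192 = 1011
student 7: 1011 + 192 = 1203
student 8: 1203 + 192 = 1395
student 9: 1395 + 192 = 1587
student 10: 1587 + 192 = 1779
student 11: 1779 + 192 = 1971
student 12: 1971 + 192 = 2163
student 13: 2163 + 192 = 2355
student 14: 2355 + 192 = 2547
student 15: 2547 + 192 = 2739
student 16: 2739 + 192 = 2931
student 17: 2931 + 192 = 3123
student 18: 3123 + 192 = 3315

51, 243, 435, 627, 819, 1011, 1203, 1395, 1587, 1779, 1971, 2163, 2355, 2547, 2739, 2931, 3123, 3315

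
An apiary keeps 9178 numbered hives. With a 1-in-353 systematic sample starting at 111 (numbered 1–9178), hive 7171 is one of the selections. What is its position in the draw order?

21

k = 353
position = (7171 − 111)/353 + 1 = 7060/353 + 1 = 20 + 1 = 21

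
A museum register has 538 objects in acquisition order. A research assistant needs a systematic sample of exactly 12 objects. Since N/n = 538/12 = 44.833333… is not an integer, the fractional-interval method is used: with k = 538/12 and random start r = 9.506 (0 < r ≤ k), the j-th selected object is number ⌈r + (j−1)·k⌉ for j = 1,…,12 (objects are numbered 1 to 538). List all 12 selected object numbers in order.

10, 55, 100, 145, 189, 234, 279, 324, 369, 414, 458, 503

j=1: r + 0k = 9.506 → ⌈·⌉ = 10
j=2: r + 1k = 54.339333… → ⌈·⌉ = 55
j=3: r + 2k = 99.172666… → ⌈·⌉ = 100
j=4: r + 3k = 144.006 → ⌈·⌉ = 145
j=5: r + 4k = 188.839333… → ⌈·⌉ = 189
j=6: r + 5k = 233.672666… → ⌈·⌉ = 234
j=7: r + 6k = 278.506 → ⌈·⌉ = 279
j=8: r + 7k = 323.339333… → ⌈·⌉ = 324
j=9: r + 8k = 368.172666… → ⌈·⌉ = 369
j=10: r + 9k = 413.006 → ⌈·⌉ = 414
j=11: r + 10k = 457.839333… → ⌈·⌉ = 458
j=12: r + 11k = 502.672666… → ⌈·⌉ = 503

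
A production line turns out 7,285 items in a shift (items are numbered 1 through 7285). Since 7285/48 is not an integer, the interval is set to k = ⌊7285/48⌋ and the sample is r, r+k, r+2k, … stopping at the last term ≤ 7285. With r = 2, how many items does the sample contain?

49

k = ⌊7285/48⌋ = 151
Achieved size = ⌊(7285 − 2)/151⌋ + 1 = ⌊7283/151⌋ + 1 = 48 + 1 = 49
(last selection: 2 + 48×151 = 7250 ≤ 7285; next would be 7401 > 7285)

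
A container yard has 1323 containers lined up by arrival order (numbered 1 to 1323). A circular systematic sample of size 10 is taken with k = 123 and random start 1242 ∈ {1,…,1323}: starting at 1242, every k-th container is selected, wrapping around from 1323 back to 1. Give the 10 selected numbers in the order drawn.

1242, 42, 165, 288, 411, 534, 657, 780, 903, 1026

Selection 1: 1242
Selection 2: 1242 + 123 = 1365 → 1365 − 1323 = 42
Selection 3: 42 + 123 = 165
Selection 4: 165 + 123 = 288
Selection 5: 288 + 123 = 411
Selection 6: 411 + 123 = 534
Selection 7: 534 + 123 = 657
Selection 8: 657 + 123 = 780
Selection 9: 780 + 123 = 903
Selection 10: 903 + 123 = 1026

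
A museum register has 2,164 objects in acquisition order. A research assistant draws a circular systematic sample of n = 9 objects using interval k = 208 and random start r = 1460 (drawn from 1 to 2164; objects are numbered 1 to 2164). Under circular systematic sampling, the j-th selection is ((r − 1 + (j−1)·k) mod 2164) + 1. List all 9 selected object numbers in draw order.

1460, 1668, 1876, 2084, 128, 336, 544, 752, 960

Selection 1: 1460
Selection 2: 1460 + 208 = 1668
Selection 3: 1668 + 208 = 1876
Selection 4: 1876 + 208 = 2084
Selection 5: 2084 + 208 = 2292 → 2292 − 2164 = 128
Selection 6: 128 + 208 = 336
Selection 7: 336 + 208 = 544
Selection 8: 544 + 208 = 752
Selection 9: 752 + 208 = 960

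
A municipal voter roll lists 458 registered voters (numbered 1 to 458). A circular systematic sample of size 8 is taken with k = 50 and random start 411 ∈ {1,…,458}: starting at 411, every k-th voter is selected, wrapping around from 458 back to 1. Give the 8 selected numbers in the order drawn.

411, 3, 53, 103, 153, 203, 253, 303

Selection 1: 411
Selection 2: 411 + 50 = 461 → 461 − 458 = 3
Selection 3: 3 + 50 = 53
Selection 4: 53 + 50 = 103
Selection 5: 103 + 50 = 153
Selection 6: 153 + 50 = 203
Selection 7: 203 + 50 = 253
Selection 8: 253 + 50 = 303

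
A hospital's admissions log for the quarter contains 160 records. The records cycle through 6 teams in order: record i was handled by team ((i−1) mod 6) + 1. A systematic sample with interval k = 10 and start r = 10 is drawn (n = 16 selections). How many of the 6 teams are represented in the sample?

Consecutive selections differ by k = 10, so their team numbers differ by 10 mod 6 = 4.
gcd(10, 6) = 2, so the sample visits 6/2 = 3 distinct residues mod 6.
Start 10 is team 4; the teams hit are 2, 4, 6.

3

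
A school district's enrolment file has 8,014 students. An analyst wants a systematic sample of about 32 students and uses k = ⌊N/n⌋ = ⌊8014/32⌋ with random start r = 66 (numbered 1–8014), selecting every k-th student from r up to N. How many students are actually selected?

k = ⌊8014/32⌋ = 250
Achieved size = ⌊(8014 − 66)/250⌋ + 1 = ⌊7948/250⌋ + 1 = 31 + 1 = 32
(last selection: 66 + 31×250 = 7816 ≤ 8014; next would be 8066 > 8014)

32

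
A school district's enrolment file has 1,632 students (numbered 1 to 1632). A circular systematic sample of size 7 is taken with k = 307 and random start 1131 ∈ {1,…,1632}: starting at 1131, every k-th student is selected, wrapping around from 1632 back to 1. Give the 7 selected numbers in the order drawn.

1131, 1438, 113, 420, 727, 1034, 1341

Selection 1: 1131
Selection 2: 1131 + 307 = 1438
Selection 3: 1438 + 307 = 1745 → 1745 − 1632 = 113
Selection 4: 113 + 307 = 420
Selection 5: 420 + 307 = 727
Selection 6: 727 + 307 = 1034
Selection 7: 1034 + 307 = 1341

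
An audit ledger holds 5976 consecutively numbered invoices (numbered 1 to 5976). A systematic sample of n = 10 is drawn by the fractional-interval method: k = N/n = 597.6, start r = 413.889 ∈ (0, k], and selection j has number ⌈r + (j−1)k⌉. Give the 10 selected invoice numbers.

j=1: r + 0k = 413.889 → ⌈·⌉ = 414
j=2: r + 1k = 1011.489 → ⌈·⌉ = 1012
j=3: r + 2k = 1609.089 → ⌈·⌉ = 1610
j=4: r + 3k = 2206.689 → ⌈·⌉ = 2207
j=5: r + 4k = 2804.289 → ⌈·⌉ = 2805
j=6: r + 5k = 3401.889 → ⌈·⌉ = 3402
j=7: r + 6k = 3999.489 → ⌈·⌉ = 4000
j=8: r + 7k = 4597.089 → ⌈·⌉ = 4598
j=9: r + 8k = 5194.689 → ⌈·⌉ = 5195
j=10: r + 9k = 5792.289 → ⌈·⌉ = 5793

414, 1012, 1610, 2207, 2805, 3402, 4000, 4598, 5195, 5793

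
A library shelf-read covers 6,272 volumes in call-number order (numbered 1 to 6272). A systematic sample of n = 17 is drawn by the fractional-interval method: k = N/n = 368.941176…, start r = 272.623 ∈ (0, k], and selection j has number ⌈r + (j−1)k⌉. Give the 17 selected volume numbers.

273, 642, 1011, 1380, 1749, 2118, 2487, 2856, 3225, 3594, 3963, 4331, 4700, 5069, 5438, 5807, 6176

j=1: r + 0k = 272.623 → ⌈·⌉ = 273
j=2: r + 1k = 641.564176… → ⌈·⌉ = 642
j=3: r + 2k = 1010.505352… → ⌈·⌉ = 1011
j=4: r + 3k = 1379.446529… → ⌈·⌉ = 1380
j=5: r + 4k = 1748.387705… → ⌈·⌉ = 1749
j=6: r + 5k = 2117.328882… → ⌈·⌉ = 2118
j=7: r + 6k = 2486.270058… → ⌈·⌉ = 2487
j=8: r + 7k = 2855.211235… → ⌈·⌉ = 2856
j=9: r + 8k = 3224.152411… → ⌈·⌉ = 3225
j=10: r + 9k = 3593.093588… → ⌈·⌉ = 3594
j=11: r + 10k = 3962.034764… → ⌈·⌉ = 3963
j=12: r + 11k = 4330.975941… → ⌈·⌉ = 4331
j=13: r + 12k = 4699.917117… → ⌈·⌉ = 4700
j=14: r + 13k = 5068.858294… → ⌈·⌉ = 5069
j=15: r + 14k = 5437.799470… → ⌈·⌉ = 5438
j=16: r + 15k = 5806.740647… → ⌈·⌉ = 5807
j=17: r + 16k = 6175.681823… → ⌈·⌉ = 6176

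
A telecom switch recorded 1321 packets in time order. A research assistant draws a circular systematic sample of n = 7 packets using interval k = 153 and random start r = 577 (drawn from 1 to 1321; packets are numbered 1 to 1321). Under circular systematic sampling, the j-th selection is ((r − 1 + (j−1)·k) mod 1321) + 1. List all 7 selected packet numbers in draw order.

Selection 1: 577
Selection 2: 577 + 153 = 730
Selection 3: 730 + 153 = 883
Selection 4: 883 + 153 = 1036
Selection 5: 1036 + 153 = 1189
Selection 6: 1189 + 153 = 1342 → 1342 − 1321 = 21
Selection 7: 21 + 153 = 174

577, 730, 883, 1036, 1189, 21, 174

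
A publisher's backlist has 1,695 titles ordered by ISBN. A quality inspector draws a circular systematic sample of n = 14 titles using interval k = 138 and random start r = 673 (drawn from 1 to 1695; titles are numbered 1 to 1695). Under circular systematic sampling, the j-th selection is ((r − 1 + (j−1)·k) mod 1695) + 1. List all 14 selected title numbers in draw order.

Selection 1: 673
Selection 2: 673 + 138 = 811
Selection 3: 811 + 138 = 949
Selection 4: 949 + 138 = 1087
Selection 5: 1087 + 138 = 1225
Selection 6: 1225 + 138 = 1363
Selection 7: 1363 + 138 = 1501
Selection 8: 1501 + 138 = 1639
Selection 9: 1639 + 138 = 1777 → 1777 − 1695 = 82
Selection 10: 82 + 138 = 220
Selection 11: 220 + 138 = 358
Selection 12: 358 + 138 = 496
Selection 13: 496 + 138 = 634
Selection 14: 634 + 138 = 772

673, 811, 949, 1087, 1225, 1363, 1501, 1639, 82, 220, 358, 496, 634, 772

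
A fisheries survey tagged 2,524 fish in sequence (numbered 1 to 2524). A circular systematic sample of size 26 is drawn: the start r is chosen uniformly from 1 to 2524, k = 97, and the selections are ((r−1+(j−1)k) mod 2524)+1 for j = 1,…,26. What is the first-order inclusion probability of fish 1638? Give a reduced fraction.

For each position j, as r ranges over 1…2524 the j-th selection hits every fish exactly once, so fish 1638 is selected for exactly 26 of the 2524 starts.
Inclusion probability = 26/2524 = 13/1262.

13/1262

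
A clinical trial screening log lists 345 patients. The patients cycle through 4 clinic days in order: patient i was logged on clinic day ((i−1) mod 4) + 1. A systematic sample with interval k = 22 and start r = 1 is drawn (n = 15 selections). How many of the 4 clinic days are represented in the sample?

2

Consecutive selections differ by k = 22, so their clinic day numbers differ by 22 mod 4 = 2.
gcd(22, 4) = 2, so the sample visits 4/2 = 2 distinct residues mod 4.
Start 1 is clinic day 1; the clinic days hit are 1, 3.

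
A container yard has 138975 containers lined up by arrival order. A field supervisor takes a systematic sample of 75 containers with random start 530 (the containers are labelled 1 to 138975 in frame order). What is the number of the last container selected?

137652

k = 138975/75 = 1853
75th selection = r + (75−1)·k = 530 + 74×1853 = 530 + 137122 = 137652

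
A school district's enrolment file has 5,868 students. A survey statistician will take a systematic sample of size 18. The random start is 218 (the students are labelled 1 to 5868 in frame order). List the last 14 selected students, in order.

k = N/n = 5868/18 = 326
5th selection = 218 + 4×326 = 1522
6th: 1522 + 326 = 1848
7th: 1848 + 326 = 2174
8th: 2174 + 326 = 2500
9th: 2500 + 326 = 2826
10th: 2826 + 326 = 3152
11th: 3152 + 326 = 3478
12th: 3478 + 326 = 3804
13th: 3804 + 326 = 4130
14th: 4130 + 326 = 4456
15th: 4456 + 326 = 4782
16th: 4782 + 326 = 5108
17th: 5108 + 326 = 5434
18th: 5434 + 326 = 5760

1522, 1848, 2174, 2500, 2826, 3152, 3478, 3804, 4130, 4456, 4782, 5108, 5434, 5760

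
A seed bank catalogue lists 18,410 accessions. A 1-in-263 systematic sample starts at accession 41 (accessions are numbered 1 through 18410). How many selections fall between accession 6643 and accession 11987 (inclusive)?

k = 263
First selection ≥ 6643: 41 + ⌈(6643−41)/263⌉·263 = 41 + 26×263 = 6879
Last selection ≤ 11987: 41 + ⌊(11987−41)/263⌋·263 = 41 + 45×263 = 11876
Count = 45 − 26 + 1 = 20

20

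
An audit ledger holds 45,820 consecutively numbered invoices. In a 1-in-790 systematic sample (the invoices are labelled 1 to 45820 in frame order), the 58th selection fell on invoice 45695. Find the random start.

665

k = 790
r = 45695 − (58−1)×790 = 45695 − 45030 = 665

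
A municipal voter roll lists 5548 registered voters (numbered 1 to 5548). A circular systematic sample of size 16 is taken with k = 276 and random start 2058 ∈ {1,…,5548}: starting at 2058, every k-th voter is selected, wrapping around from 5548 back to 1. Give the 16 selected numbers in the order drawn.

2058, 2334, 2610, 2886, 3162, 3438, 3714, 3990, 4266, 4542, 4818, 5094, 5370, 98, 374, 650

Selection 1: 2058
Selection 2: 2058 + 276 = 2334
Selection 3: 2334 + 276 = 2610
Selection 4: 2610 + 276 = 2886
Selection 5: 2886 + 276 = 3162
Selection 6: 3162 + 276 = 3438
Selection 7: 3438 + 276 = 3714
Selection 8: 3714 + 276 = 3990
Selection 9: 3990 + 276 = 4266
Selection 10: 4266 + 276 = 4542
Selection 11: 4542 + 276 = 4818
Selection 12: 4818 + 276 = 5094
Selection 13: 5094 + 276 = 5370
Selection 14: 5370 + 276 = 5646 → 5646 − 5548 = 98
Selection 15: 98 + 276 = 374
Selection 16: 374 + 276 = 650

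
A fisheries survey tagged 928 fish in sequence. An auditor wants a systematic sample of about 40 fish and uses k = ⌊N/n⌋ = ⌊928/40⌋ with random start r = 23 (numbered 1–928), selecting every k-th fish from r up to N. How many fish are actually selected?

40

k = ⌊928/40⌋ = 23
Achieved size = ⌊(928 − 23)/23⌋ + 1 = ⌊905/23⌋ + 1 = 39 + 1 = 40
(last selection: 23 + 39×23 = 920 ≤ 928; next would be 943 > 928)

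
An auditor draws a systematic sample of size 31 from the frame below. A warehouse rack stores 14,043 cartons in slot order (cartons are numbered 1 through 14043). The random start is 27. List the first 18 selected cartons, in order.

27, 480, 933, 1386, 1839, 2292, 2745, 3198, 3651, 4104, 4557, 5010, 5463, 5916, 6369, 6822, 7275, 7728

k = N/n = 14043/31 = 453
carton 1: 27
carton 2: 27 + 453 = 480
carton 3: 480 + 453 = 933
carton 4: 933 + 453 = 1386
carton 5: 1386 + 453 = 1839
carton 6: 1839 + 453 = 2292
carton 7: 2292 + 453 = 2745
carton 8: 2745 + 453 = 3198
carton 9: 3198 + 453 = 3651
carton 10: 3651 + 453 = 4104
carton 11: 4104 + 453 = 4557
carton 12: 4557 + 453 = 5010
carton 13: 5010 + 453 = 5463
carton 14: 5463 + 453 = 5916
carton 15: 5916 + 453 = 6369
carton 16: 6369 + 453 = 6822
carton 17: 6822 + 453 = 7275
carton 18: 7275 + 453 = 7728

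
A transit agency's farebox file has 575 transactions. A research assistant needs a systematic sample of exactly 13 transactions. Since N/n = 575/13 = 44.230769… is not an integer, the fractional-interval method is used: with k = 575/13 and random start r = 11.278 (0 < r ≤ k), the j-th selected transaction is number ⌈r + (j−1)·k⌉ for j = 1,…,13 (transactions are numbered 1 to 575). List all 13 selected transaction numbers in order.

j=1: r + 0k = 11.278 → ⌈·⌉ = 12
j=2: r + 1k = 55.508769… → ⌈·⌉ = 56
j=3: r + 2k = 99.739538… → ⌈·⌉ = 100
j=4: r + 3k = 143.970307… → ⌈·⌉ = 144
j=5: r + 4k = 188.201076… → ⌈·⌉ = 189
j=6: r + 5k = 232.431846… → ⌈·⌉ = 233
j=7: r + 6k = 276.662615… → ⌈·⌉ = 277
j=8: r + 7k = 320.893384… → ⌈·⌉ = 321
j=9: r + 8k = 365.124153… → ⌈·⌉ = 366
j=10: r + 9k = 409.354923… → ⌈·⌉ = 410
j=11: r + 10k = 453.585692… → ⌈·⌉ = 454
j=12: r + 11k = 497.816461… → ⌈·⌉ = 498
j=13: r + 12k = 542.047230… → ⌈·⌉ = 543

12, 56, 100, 144, 189, 233, 277, 321, 366, 410, 454, 498, 543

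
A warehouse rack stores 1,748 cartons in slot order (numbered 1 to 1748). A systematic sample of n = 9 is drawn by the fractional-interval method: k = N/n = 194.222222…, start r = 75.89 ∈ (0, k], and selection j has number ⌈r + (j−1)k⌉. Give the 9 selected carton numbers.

j=1: r + 0k = 75.89 → ⌈·⌉ = 76
j=2: r + 1k = 270.112222… → ⌈·⌉ = 271
j=3: r + 2k = 464.334444… → ⌈·⌉ = 465
j=4: r + 3k = 658.556666… → ⌈·⌉ = 659
j=5: r + 4k = 852.778888… → ⌈·⌉ = 853
j=6: r + 5k = 1047.001111… → ⌈·⌉ = 1048
j=7: r + 6k = 1241.223333… → ⌈·⌉ = 1242
j=8: r + 7k = 1435.445555… → ⌈·⌉ = 1436
j=9: r + 8k = 1629.667777… → ⌈·⌉ = 1630

76, 271, 465, 659, 853, 1048, 1242, 1436, 1630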